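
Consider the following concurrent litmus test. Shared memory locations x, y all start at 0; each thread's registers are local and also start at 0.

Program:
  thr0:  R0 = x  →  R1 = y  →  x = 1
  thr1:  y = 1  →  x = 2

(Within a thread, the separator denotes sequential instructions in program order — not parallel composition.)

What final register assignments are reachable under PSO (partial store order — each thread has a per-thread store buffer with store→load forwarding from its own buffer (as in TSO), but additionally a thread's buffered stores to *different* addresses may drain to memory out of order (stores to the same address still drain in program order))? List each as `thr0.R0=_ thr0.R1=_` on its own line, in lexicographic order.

thr0.R0=0 thr0.R1=0
thr0.R0=0 thr0.R1=1
thr0.R0=2 thr0.R1=0
thr0.R0=2 thr0.R1=1

outcome vector order: (thr0.R0,thr0.R1)
|PSO outcomes| = 4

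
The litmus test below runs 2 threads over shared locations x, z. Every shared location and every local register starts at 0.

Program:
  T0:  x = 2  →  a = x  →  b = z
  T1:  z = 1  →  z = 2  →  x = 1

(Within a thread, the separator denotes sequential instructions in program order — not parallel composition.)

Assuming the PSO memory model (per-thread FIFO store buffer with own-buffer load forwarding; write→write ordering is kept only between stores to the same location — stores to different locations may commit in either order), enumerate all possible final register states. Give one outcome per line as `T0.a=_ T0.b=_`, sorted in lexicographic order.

T0.a=1 T0.b=0
T0.a=1 T0.b=1
T0.a=1 T0.b=2
T0.a=2 T0.b=0
T0.a=2 T0.b=1
T0.a=2 T0.b=2

outcome vector order: (T0.a,T0.b)
|PSO outcomes| = 6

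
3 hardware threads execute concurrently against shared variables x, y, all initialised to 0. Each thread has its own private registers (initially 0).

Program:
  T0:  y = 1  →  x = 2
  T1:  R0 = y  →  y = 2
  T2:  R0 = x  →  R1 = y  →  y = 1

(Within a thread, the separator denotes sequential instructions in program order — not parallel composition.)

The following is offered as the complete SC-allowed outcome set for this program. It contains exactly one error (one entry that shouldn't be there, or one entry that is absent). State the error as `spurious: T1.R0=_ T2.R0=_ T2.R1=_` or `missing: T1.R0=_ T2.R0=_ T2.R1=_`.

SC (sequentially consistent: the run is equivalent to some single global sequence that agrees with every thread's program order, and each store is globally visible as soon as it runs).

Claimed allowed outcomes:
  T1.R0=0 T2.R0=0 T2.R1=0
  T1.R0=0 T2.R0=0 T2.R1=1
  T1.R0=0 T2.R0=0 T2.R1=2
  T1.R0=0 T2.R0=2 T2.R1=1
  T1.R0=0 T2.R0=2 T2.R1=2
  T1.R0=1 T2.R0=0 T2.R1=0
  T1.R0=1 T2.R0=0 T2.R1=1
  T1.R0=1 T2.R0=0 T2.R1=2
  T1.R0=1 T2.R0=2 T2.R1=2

outcome vector order: (T1.R0,T2.R0,T2.R1)
SC (10): 0/0/0, 0/0/1, 0/0/2, 0/2/1, 0/2/2, 1/0/0, 1/0/1, 1/0/2, 1/2/1, 1/2/2
SC∖claimed = {1/2/1}

missing: T1.R0=1 T2.R0=2 T2.R1=1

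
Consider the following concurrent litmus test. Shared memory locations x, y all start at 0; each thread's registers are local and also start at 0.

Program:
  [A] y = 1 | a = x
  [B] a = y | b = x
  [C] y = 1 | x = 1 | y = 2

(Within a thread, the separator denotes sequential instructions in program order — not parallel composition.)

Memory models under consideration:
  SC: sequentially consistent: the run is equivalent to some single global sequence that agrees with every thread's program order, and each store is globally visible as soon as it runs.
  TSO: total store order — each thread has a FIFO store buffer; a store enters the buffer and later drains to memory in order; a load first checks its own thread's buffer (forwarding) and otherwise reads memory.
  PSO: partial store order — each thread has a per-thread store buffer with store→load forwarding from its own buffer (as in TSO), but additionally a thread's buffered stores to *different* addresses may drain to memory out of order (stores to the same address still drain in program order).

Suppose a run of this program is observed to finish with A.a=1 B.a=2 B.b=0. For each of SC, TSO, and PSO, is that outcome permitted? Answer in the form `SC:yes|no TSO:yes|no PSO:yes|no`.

outcome vector order: (A.a,B.a,B.b)
[SC] allowed = {<0 0 0>, <0 0 1>, <0 1 0>, <0 1 1>, <0 2 1>, <1 0 0>, <1 0 1>, <1 1 0>, <1 1 1>, <1 2 1>}
[TSO] allowed = {<0 0 0>, <0 0 1>, <0 1 0>, <0 1 1>, <0 2 1>, <1 0 0>, <1 0 1>, <1 1 0>, <1 1 1>, <1 2 1>}
[PSO] allowed = {<0 0 0>, <0 0 1>, <0 1 0>, <0 1 1>, <0 2 0>, <0 2 1>, <1 0 0>, <1 0 1>, <1 1 0>, <1 1 1>, <1 2 0>, <1 2 1>}
target <1 2 0> ∈ {PSO}

SC:no TSO:no PSO:yes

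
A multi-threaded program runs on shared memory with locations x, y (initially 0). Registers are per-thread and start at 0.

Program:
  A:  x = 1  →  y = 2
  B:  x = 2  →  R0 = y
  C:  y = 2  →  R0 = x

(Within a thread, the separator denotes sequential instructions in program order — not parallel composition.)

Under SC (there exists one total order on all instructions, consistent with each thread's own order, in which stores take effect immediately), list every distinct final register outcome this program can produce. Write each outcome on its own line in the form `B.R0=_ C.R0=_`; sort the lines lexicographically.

outcome vector order: (B.R0,C.R0)
|SC outcomes| = 5

B.R0=0 C.R0=1
B.R0=0 C.R0=2
B.R0=2 C.R0=0
B.R0=2 C.R0=1
B.R0=2 C.R0=2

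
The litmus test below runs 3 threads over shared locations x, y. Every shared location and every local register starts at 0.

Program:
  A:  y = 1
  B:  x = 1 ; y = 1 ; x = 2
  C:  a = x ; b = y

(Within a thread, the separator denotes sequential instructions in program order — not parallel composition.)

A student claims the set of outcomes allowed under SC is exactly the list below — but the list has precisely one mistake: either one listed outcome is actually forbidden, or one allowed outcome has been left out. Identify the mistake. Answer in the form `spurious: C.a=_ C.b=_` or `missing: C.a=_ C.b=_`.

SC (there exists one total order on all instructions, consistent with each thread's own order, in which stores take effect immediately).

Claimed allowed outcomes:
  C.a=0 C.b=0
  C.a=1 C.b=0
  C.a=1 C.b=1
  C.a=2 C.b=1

missing: C.a=0 C.b=1

outcome vector order: (C.a,C.b)
SC: 5 outcomes — {00 01 10 11 21}
SC∖claimed = {01}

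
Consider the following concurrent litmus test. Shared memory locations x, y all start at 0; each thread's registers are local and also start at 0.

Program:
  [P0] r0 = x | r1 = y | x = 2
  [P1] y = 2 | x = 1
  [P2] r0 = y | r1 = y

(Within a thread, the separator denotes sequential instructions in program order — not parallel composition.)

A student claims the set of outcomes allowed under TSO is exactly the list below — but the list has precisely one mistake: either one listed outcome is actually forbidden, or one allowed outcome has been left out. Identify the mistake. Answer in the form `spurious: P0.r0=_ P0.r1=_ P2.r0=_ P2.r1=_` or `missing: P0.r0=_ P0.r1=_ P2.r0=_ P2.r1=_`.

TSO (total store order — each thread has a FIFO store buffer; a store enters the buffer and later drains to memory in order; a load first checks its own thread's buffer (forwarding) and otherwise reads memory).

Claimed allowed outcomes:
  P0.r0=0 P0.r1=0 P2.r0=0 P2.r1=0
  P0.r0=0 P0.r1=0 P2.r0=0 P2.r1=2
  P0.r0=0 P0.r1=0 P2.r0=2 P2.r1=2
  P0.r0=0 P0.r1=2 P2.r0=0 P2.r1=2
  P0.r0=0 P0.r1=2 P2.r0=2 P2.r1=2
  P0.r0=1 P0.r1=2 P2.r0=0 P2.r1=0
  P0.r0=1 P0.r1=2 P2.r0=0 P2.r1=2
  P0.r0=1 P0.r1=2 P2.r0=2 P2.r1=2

outcome vector order: (P0.r0,P0.r1,P2.r0,P2.r1)
[TSO] allowed = {0000, 0002, 0022, 0200, 0202, 0222, 1200, 1202, 1222}
TSO∖claimed = {0200}

missing: P0.r0=0 P0.r1=2 P2.r0=0 P2.r1=0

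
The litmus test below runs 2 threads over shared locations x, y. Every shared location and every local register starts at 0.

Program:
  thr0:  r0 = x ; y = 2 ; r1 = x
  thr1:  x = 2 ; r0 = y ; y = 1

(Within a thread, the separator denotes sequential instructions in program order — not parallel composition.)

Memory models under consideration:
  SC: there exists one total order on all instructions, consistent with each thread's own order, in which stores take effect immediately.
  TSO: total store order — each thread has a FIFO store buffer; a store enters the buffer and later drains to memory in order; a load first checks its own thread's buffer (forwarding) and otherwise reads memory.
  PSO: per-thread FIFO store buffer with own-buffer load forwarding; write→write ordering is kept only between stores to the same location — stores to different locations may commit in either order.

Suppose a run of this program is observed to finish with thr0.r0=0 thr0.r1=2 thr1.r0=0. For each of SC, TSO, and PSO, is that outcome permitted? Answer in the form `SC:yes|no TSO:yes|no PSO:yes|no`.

SC:yes TSO:yes PSO:yes

outcome vector order: (thr0.r0,thr0.r1,thr1.r0)
SC (5): <0 0 2> <0 2 0> <0 2 2> <2 2 0> <2 2 2>
TSO (6): <0 0 0> <0 0 2> <0 2 0> <0 2 2> <2 2 0> <2 2 2>
PSO (6): <0 0 0> <0 0 2> <0 2 0> <0 2 2> <2 2 0> <2 2 2>
target <0 2 0> ∈ {SC,TSO,PSO}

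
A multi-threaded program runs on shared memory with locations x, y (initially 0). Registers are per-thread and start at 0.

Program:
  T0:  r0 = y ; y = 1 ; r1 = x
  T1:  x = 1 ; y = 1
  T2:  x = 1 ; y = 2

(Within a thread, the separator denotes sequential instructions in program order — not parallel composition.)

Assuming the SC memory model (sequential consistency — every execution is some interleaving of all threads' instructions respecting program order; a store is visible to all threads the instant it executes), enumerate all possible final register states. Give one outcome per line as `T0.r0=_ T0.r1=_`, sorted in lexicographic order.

outcome vector order: (T0.r0,T0.r1)
|SC outcomes| = 4

T0.r0=0 T0.r1=0
T0.r0=0 T0.r1=1
T0.r0=1 T0.r1=1
T0.r0=2 T0.r1=1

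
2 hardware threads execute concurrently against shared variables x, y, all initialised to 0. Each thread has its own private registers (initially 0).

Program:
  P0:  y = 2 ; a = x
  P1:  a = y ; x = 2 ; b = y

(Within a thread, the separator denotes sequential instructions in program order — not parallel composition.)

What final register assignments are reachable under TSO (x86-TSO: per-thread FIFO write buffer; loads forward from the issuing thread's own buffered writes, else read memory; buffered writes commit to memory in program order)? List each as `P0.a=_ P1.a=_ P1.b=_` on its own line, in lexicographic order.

P0.a=0 P1.a=0 P1.b=0
P0.a=0 P1.a=0 P1.b=2
P0.a=0 P1.a=2 P1.b=2
P0.a=2 P1.a=0 P1.b=0
P0.a=2 P1.a=0 P1.b=2
P0.a=2 P1.a=2 P1.b=2

outcome vector order: (P0.a,P1.a,P1.b)
|TSO outcomes| = 6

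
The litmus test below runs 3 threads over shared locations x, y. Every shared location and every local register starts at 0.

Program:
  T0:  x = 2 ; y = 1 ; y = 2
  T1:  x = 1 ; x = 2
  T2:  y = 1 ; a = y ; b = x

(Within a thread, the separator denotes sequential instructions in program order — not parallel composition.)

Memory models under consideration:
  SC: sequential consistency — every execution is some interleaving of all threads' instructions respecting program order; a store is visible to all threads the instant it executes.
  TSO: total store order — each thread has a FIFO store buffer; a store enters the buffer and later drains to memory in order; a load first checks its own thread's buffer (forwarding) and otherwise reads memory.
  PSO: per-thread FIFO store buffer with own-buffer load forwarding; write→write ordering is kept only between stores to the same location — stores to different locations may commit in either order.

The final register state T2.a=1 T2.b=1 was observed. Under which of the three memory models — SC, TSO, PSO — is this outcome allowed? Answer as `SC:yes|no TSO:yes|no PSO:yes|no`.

SC:yes TSO:yes PSO:yes

outcome vector order: (T2.a,T2.b)
SC (5): (1,0), (1,1), (1,2), (2,1), (2,2)
TSO (5): (1,0), (1,1), (1,2), (2,1), (2,2)
PSO (6): (1,0), (1,1), (1,2), (2,0), (2,1), (2,2)
target (1,1) ∈ {SC,TSO,PSO}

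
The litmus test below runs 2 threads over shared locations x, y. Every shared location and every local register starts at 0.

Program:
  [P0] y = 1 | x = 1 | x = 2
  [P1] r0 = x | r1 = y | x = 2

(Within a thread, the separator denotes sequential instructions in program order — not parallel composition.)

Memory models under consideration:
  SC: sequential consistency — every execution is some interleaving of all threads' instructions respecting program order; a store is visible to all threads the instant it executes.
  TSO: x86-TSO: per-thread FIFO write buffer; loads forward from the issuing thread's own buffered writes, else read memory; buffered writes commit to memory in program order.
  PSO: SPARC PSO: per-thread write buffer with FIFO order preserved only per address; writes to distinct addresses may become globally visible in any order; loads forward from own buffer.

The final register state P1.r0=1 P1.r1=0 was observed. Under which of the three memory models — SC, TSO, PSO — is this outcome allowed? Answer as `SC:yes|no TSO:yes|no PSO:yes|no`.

SC:no TSO:no PSO:yes

outcome vector order: (P1.r0,P1.r1)
SC: 4 outcomes — {(0,0); (0,1); (1,1); (2,1)}
TSO: 4 outcomes — {(0,0); (0,1); (1,1); (2,1)}
PSO: 6 outcomes — {(0,0); (0,1); (1,0); (1,1); (2,0); (2,1)}
target (1,0) ∈ {PSO}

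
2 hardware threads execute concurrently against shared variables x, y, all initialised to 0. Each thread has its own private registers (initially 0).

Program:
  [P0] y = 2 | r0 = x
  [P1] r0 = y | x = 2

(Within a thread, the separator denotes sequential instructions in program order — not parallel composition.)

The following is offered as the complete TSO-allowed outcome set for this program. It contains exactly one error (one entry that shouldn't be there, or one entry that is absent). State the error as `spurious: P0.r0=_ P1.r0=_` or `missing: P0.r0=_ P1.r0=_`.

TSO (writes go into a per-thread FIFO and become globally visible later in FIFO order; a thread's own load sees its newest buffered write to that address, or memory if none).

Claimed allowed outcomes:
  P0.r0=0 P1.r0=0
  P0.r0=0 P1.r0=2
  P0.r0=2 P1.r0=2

missing: P0.r0=2 P1.r0=0

outcome vector order: (P0.r0,P1.r0)
TSO (4): 0/0 0/2 2/0 2/2
TSO∖claimed = {2/0}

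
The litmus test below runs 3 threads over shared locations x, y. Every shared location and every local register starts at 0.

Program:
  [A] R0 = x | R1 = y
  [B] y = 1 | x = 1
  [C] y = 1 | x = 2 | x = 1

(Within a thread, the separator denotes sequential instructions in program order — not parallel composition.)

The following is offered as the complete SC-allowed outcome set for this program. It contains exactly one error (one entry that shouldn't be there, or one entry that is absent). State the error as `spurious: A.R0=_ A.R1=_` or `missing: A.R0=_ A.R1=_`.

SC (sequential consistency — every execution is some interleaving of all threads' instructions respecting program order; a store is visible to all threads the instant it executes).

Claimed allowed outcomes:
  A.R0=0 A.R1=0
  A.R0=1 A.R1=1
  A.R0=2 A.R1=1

missing: A.R0=0 A.R1=1

outcome vector order: (A.R0,A.R1)
SC: 4 outcomes — {<0 0>, <0 1>, <1 1>, <2 1>}
SC∖claimed = {<0 1>}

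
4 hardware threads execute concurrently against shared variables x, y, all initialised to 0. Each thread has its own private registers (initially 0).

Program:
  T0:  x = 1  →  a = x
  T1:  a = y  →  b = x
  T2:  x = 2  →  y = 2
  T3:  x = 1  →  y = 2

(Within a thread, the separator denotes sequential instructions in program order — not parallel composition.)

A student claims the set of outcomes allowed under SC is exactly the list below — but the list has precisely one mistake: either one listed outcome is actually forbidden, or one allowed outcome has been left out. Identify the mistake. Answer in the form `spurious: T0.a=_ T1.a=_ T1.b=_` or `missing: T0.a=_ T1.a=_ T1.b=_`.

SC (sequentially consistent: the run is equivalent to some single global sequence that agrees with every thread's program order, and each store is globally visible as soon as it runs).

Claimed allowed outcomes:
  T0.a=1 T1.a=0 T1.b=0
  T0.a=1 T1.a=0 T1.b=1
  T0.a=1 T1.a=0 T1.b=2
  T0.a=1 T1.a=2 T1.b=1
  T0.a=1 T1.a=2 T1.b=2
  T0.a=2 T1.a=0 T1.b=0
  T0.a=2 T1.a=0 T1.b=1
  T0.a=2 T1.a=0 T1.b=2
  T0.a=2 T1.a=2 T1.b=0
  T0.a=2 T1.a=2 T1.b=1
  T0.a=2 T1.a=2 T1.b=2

spurious: T0.a=2 T1.a=2 T1.b=0

outcome vector order: (T0.a,T1.a,T1.b)
[SC] allowed = {(1,0,0); (1,0,1); (1,0,2); (1,2,1); (1,2,2); (2,0,0); (2,0,1); (2,0,2); (2,2,1); (2,2,2)}
claimed∖SC = {(2,2,0)}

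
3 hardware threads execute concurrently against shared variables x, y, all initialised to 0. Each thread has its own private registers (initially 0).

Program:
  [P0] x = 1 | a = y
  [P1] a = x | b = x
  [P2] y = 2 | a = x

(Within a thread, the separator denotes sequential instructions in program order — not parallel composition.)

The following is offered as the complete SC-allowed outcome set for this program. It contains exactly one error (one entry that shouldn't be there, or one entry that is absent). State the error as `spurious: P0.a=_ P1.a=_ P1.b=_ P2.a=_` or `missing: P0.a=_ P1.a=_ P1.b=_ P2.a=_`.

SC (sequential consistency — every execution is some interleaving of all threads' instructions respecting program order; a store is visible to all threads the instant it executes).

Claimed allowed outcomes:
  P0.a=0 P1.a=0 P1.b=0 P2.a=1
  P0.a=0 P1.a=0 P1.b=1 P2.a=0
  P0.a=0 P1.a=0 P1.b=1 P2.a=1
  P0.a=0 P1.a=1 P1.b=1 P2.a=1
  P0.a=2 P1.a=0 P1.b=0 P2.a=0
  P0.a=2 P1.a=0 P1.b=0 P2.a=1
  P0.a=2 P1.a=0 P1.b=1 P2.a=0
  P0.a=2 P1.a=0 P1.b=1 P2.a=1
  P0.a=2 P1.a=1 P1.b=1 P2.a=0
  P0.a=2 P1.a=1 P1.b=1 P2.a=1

outcome vector order: (P0.a,P1.a,P1.b,P2.a)
[SC] allowed = {0/0/0/1 0/0/1/1 0/1/1/1 2/0/0/0 2/0/0/1 2/0/1/0 2/0/1/1 2/1/1/0 2/1/1/1}
claimed∖SC = {0/0/1/0}

spurious: P0.a=0 P1.a=0 P1.b=1 P2.a=0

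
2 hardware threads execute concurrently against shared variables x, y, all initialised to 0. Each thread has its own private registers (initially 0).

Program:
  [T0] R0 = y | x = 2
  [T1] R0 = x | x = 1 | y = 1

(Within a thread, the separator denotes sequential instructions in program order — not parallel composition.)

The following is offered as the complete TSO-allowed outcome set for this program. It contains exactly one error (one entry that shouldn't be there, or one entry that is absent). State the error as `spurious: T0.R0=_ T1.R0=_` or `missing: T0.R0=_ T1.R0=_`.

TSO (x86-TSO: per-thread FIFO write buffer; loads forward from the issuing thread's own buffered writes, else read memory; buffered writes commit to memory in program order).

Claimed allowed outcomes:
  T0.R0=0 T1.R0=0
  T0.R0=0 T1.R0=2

missing: T0.R0=1 T1.R0=0

outcome vector order: (T0.R0,T1.R0)
under TSO → (0,0) (0,2) (1,0)
TSO∖claimed = {(1,0)}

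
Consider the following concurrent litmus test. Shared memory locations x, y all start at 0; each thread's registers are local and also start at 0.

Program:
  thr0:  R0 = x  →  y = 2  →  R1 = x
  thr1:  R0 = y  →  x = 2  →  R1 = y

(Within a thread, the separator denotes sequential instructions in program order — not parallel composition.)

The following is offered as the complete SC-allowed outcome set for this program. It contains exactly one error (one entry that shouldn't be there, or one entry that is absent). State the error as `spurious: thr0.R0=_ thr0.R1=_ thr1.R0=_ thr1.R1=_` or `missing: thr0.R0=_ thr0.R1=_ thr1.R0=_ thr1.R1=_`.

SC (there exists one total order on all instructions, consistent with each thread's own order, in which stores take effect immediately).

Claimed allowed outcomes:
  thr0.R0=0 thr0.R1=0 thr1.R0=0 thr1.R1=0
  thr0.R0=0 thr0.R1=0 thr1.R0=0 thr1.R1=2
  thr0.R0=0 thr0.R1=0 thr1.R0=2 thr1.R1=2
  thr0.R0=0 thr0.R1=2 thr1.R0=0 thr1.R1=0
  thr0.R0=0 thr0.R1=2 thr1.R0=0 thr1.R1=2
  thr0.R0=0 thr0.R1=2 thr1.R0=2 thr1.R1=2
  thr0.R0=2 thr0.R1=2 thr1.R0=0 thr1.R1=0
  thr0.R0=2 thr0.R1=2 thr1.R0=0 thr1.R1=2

spurious: thr0.R0=0 thr0.R1=0 thr1.R0=0 thr1.R1=0

outcome vector order: (thr0.R0,thr0.R1,thr1.R0,thr1.R1)
SC (7): 0/0/0/2; 0/0/2/2; 0/2/0/0; 0/2/0/2; 0/2/2/2; 2/2/0/0; 2/2/0/2
claimed∖SC = {0/0/0/0}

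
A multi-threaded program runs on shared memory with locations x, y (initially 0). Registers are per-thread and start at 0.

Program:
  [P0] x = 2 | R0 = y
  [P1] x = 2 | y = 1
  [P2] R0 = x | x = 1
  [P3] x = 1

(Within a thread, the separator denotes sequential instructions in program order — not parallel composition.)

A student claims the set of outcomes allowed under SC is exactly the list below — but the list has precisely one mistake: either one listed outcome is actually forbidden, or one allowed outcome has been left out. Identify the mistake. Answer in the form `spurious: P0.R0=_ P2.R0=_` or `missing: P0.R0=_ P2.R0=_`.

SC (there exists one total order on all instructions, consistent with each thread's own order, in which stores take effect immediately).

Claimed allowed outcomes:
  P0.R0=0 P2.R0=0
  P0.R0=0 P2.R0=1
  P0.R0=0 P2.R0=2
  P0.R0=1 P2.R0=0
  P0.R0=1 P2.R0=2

missing: P0.R0=1 P2.R0=1

outcome vector order: (P0.R0,P2.R0)
SC (6): <0 0>; <0 1>; <0 2>; <1 0>; <1 1>; <1 2>
SC∖claimed = {<1 1>}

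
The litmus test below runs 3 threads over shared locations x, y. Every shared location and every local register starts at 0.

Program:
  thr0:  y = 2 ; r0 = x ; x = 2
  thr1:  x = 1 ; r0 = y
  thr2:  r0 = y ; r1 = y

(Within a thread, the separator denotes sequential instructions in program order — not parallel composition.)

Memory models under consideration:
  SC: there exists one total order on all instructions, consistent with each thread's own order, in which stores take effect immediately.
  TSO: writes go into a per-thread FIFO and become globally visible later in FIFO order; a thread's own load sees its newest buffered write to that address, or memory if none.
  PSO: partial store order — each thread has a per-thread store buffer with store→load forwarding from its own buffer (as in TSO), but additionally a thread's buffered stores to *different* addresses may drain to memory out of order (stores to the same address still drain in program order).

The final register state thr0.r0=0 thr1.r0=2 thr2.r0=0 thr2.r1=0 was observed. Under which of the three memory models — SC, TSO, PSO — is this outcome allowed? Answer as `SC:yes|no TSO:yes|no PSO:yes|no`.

outcome vector order: (thr0.r0,thr1.r0,thr2.r0,thr2.r1)
[SC] allowed = {<0 2 0 0>, <0 2 0 2>, <0 2 2 2>, <1 0 0 0>, <1 0 0 2>, <1 0 2 2>, <1 2 0 0>, <1 2 0 2>, <1 2 2 2>}
[TSO] allowed = {<0 0 0 0>, <0 0 0 2>, <0 0 2 2>, <0 2 0 0>, <0 2 0 2>, <0 2 2 2>, <1 0 0 0>, <1 0 0 2>, <1 0 2 2>, <1 2 0 0>, <1 2 0 2>, <1 2 2 2>}
[PSO] allowed = {<0 0 0 0>, <0 0 0 2>, <0 0 2 2>, <0 2 0 0>, <0 2 0 2>, <0 2 2 2>, <1 0 0 0>, <1 0 0 2>, <1 0 2 2>, <1 2 0 0>, <1 2 0 2>, <1 2 2 2>}
target <0 2 0 0> ∈ {SC,TSO,PSO}

SC:yes TSO:yes PSO:yes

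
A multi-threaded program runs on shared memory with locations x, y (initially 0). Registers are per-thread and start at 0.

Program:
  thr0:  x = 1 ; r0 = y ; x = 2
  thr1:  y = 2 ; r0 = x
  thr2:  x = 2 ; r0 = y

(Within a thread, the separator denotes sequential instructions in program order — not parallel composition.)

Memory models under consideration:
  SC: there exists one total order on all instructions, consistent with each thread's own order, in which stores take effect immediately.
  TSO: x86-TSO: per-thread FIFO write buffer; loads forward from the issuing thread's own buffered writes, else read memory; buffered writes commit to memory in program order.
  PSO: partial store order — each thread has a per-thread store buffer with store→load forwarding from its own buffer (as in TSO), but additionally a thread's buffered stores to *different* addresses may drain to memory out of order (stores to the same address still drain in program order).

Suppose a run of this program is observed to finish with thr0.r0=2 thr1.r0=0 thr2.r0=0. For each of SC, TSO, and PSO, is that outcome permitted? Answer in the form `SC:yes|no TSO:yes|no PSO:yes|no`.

outcome vector order: (thr0.r0,thr1.r0,thr2.r0)
[SC] allowed = {<0 1 0> <0 1 2> <0 2 0> <0 2 2> <2 0 2> <2 1 0> <2 1 2> <2 2 0> <2 2 2>}
[TSO] allowed = {<0 0 0> <0 0 2> <0 1 0> <0 1 2> <0 2 0> <0 2 2> <2 0 0> <2 0 2> <2 1 0> <2 1 2> <2 2 0> <2 2 2>}
[PSO] allowed = {<0 0 0> <0 0 2> <0 1 0> <0 1 2> <0 2 0> <0 2 2> <2 0 0> <2 0 2> <2 1 0> <2 1 2> <2 2 0> <2 2 2>}
target <2 0 0> ∈ {TSO,PSO}

SC:no TSO:yes PSO:yes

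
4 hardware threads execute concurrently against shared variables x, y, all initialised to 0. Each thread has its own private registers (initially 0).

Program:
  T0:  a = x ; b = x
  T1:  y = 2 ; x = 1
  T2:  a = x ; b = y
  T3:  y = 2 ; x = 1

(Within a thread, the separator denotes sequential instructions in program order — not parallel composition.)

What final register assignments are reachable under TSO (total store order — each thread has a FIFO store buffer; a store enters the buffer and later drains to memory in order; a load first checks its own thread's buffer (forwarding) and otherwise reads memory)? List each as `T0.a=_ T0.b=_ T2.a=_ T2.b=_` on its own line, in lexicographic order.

outcome vector order: (T0.a,T0.b,T2.a,T2.b)
|TSO outcomes| = 9

T0.a=0 T0.b=0 T2.a=0 T2.b=0
T0.a=0 T0.b=0 T2.a=0 T2.b=2
T0.a=0 T0.b=0 T2.a=1 T2.b=2
T0.a=0 T0.b=1 T2.a=0 T2.b=0
T0.a=0 T0.b=1 T2.a=0 T2.b=2
T0.a=0 T0.b=1 T2.a=1 T2.b=2
T0.a=1 T0.b=1 T2.a=0 T2.b=0
T0.a=1 T0.b=1 T2.a=0 T2.b=2
T0.a=1 T0.b=1 T2.a=1 T2.b=2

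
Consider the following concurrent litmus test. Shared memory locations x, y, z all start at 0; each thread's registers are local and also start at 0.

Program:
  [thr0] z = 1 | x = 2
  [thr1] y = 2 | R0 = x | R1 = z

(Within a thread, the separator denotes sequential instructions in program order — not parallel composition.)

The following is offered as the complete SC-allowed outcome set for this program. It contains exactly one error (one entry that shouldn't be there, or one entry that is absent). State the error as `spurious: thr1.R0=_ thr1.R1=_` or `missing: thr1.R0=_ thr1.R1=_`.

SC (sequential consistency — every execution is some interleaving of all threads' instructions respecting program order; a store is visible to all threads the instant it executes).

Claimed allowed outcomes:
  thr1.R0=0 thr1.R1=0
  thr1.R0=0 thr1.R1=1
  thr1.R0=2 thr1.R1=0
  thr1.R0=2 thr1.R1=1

outcome vector order: (thr1.R0,thr1.R1)
[SC] allowed = {00 01 21}
claimed∖SC = {20}

spurious: thr1.R0=2 thr1.R1=0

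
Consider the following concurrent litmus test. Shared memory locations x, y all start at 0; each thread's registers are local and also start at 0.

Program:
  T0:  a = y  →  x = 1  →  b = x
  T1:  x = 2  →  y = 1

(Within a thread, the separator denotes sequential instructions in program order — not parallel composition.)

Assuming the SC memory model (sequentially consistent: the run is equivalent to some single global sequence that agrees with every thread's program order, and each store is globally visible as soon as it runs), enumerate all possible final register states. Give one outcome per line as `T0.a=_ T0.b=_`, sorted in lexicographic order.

T0.a=0 T0.b=1
T0.a=0 T0.b=2
T0.a=1 T0.b=1

outcome vector order: (T0.a,T0.b)
|SC outcomes| = 3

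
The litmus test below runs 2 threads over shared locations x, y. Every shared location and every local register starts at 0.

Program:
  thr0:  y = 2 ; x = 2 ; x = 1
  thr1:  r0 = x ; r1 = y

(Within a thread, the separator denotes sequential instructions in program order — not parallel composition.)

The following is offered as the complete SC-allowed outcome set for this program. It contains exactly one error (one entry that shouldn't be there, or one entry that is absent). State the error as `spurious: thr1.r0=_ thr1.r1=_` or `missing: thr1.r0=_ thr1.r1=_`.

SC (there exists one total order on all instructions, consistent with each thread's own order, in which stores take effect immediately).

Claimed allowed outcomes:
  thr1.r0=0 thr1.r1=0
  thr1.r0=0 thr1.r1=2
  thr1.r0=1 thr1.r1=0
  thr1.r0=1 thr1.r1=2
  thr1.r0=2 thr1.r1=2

outcome vector order: (thr1.r0,thr1.r1)
under SC → 00, 02, 12, 22
claimed∖SC = {10}

spurious: thr1.r0=1 thr1.r1=0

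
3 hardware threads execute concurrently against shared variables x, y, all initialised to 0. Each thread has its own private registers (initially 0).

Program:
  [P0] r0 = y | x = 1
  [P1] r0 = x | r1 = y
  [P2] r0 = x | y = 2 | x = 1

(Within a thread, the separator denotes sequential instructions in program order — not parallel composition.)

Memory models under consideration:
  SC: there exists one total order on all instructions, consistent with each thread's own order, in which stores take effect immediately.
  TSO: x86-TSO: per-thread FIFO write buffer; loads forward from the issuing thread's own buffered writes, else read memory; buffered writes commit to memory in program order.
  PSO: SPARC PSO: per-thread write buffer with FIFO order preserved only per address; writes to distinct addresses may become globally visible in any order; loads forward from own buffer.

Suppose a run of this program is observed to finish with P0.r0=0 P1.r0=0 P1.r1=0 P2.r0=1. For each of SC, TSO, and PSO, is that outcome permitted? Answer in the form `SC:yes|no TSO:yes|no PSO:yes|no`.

SC:yes TSO:yes PSO:yes

outcome vector order: (P0.r0,P1.r0,P1.r1,P2.r0)
under SC → (0,0,0,0) (0,0,0,1) (0,0,2,0) (0,0,2,1) (0,1,0,0) (0,1,0,1) (0,1,2,0) (0,1,2,1) (2,0,0,0) (2,0,2,0) (2,1,2,0)
under TSO → (0,0,0,0) (0,0,0,1) (0,0,2,0) (0,0,2,1) (0,1,0,0) (0,1,0,1) (0,1,2,0) (0,1,2,1) (2,0,0,0) (2,0,2,0) (2,1,2,0)
under PSO → (0,0,0,0) (0,0,0,1) (0,0,2,0) (0,0,2,1) (0,1,0,0) (0,1,0,1) (0,1,2,0) (0,1,2,1) (2,0,0,0) (2,0,2,0) (2,1,0,0) (2,1,2,0)
target (0,0,0,1) ∈ {SC,TSO,PSO}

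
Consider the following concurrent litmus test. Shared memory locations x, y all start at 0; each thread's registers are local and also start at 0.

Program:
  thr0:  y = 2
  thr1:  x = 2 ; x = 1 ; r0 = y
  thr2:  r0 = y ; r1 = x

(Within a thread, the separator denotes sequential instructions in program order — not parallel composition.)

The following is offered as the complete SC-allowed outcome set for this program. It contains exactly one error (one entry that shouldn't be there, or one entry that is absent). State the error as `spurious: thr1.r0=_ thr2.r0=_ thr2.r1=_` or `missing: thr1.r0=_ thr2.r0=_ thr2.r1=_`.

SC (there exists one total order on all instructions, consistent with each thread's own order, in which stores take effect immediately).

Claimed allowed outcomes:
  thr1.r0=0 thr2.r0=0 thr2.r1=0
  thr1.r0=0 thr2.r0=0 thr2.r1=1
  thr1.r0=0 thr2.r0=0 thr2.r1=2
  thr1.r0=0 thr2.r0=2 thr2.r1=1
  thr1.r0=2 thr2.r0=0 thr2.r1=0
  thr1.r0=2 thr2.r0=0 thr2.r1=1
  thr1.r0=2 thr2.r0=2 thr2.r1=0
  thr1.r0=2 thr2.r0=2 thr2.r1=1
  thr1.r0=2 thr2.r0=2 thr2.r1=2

outcome vector order: (thr1.r0,thr2.r0,thr2.r1)
SC: 10 outcomes — {(0,0,0) (0,0,1) (0,0,2) (0,2,1) (2,0,0) (2,0,1) (2,0,2) (2,2,0) (2,2,1) (2,2,2)}
SC∖claimed = {(2,0,2)}

missing: thr1.r0=2 thr2.r0=0 thr2.r1=2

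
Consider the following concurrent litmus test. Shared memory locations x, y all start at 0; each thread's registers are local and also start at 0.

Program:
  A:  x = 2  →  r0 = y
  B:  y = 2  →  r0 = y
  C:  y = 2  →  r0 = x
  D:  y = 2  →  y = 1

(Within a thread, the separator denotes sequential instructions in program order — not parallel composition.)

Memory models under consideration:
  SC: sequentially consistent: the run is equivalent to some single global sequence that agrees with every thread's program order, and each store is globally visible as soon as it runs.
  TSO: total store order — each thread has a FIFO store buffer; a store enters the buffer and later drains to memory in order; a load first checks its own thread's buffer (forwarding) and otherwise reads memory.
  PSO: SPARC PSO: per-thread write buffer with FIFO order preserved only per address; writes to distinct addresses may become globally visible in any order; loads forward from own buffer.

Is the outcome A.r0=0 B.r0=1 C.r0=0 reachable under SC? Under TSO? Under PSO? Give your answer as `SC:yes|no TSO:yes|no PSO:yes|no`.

outcome vector order: (A.r0,B.r0,C.r0)
[SC] allowed = {0/1/2; 0/2/2; 1/1/0; 1/1/2; 1/2/0; 1/2/2; 2/1/0; 2/1/2; 2/2/0; 2/2/2}
[TSO] allowed = {0/1/0; 0/1/2; 0/2/0; 0/2/2; 1/1/0; 1/1/2; 1/2/0; 1/2/2; 2/1/0; 2/1/2; 2/2/0; 2/2/2}
[PSO] allowed = {0/1/0; 0/1/2; 0/2/0; 0/2/2; 1/1/0; 1/1/2; 1/2/0; 1/2/2; 2/1/0; 2/1/2; 2/2/0; 2/2/2}
target 0/1/0 ∈ {TSO,PSO}

SC:no TSO:yes PSO:yes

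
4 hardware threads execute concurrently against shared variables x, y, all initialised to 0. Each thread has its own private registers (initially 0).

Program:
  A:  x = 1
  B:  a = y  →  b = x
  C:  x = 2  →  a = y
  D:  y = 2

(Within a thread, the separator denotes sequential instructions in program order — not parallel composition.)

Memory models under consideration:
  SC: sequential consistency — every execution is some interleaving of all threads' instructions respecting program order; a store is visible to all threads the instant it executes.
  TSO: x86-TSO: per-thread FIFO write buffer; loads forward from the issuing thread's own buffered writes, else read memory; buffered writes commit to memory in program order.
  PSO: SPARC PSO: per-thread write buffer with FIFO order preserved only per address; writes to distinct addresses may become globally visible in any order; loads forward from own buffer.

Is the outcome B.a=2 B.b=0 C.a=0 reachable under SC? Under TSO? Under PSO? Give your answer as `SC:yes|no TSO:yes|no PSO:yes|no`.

outcome vector order: (B.a,B.b,C.a)
SC: 11 outcomes — {0/0/0, 0/0/2, 0/1/0, 0/1/2, 0/2/0, 0/2/2, 2/0/2, 2/1/0, 2/1/2, 2/2/0, 2/2/2}
TSO: 12 outcomes — {0/0/0, 0/0/2, 0/1/0, 0/1/2, 0/2/0, 0/2/2, 2/0/0, 2/0/2, 2/1/0, 2/1/2, 2/2/0, 2/2/2}
PSO: 12 outcomes — {0/0/0, 0/0/2, 0/1/0, 0/1/2, 0/2/0, 0/2/2, 2/0/0, 2/0/2, 2/1/0, 2/1/2, 2/2/0, 2/2/2}
target 2/0/0 ∈ {TSO,PSO}

SC:no TSO:yes PSO:yes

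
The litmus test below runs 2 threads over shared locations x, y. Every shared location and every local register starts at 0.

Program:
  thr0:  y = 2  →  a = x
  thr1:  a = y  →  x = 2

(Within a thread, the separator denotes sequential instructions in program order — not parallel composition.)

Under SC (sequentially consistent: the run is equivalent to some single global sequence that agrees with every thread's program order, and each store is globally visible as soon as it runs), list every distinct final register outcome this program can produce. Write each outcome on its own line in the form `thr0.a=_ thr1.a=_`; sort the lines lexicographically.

outcome vector order: (thr0.a,thr1.a)
|SC outcomes| = 4

thr0.a=0 thr1.a=0
thr0.a=0 thr1.a=2
thr0.a=2 thr1.a=0
thr0.a=2 thr1.a=2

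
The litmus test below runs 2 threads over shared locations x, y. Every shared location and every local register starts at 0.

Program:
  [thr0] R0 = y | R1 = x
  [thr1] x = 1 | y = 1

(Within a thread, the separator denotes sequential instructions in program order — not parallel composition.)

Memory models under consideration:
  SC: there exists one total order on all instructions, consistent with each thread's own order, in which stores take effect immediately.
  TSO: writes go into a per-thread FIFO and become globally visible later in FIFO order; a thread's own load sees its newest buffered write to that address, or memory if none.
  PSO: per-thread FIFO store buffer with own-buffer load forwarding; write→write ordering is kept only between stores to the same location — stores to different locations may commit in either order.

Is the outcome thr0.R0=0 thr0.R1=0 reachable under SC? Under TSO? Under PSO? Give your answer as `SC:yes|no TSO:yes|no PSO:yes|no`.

outcome vector order: (thr0.R0,thr0.R1)
[SC] allowed = {<0 0>; <0 1>; <1 1>}
[TSO] allowed = {<0 0>; <0 1>; <1 1>}
[PSO] allowed = {<0 0>; <0 1>; <1 0>; <1 1>}
target <0 0> ∈ {SC,TSO,PSO}

SC:yes TSO:yes PSO:yes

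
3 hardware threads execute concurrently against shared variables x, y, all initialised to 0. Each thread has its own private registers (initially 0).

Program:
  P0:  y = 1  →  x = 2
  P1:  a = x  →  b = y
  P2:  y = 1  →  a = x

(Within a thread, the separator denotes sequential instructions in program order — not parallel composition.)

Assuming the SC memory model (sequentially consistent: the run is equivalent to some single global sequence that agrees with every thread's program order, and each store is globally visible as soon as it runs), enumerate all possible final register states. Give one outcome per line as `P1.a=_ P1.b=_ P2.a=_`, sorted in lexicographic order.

P1.a=0 P1.b=0 P2.a=0
P1.a=0 P1.b=0 P2.a=2
P1.a=0 P1.b=1 P2.a=0
P1.a=0 P1.b=1 P2.a=2
P1.a=2 P1.b=1 P2.a=0
P1.a=2 P1.b=1 P2.a=2

outcome vector order: (P1.a,P1.b,P2.a)
|SC outcomes| = 6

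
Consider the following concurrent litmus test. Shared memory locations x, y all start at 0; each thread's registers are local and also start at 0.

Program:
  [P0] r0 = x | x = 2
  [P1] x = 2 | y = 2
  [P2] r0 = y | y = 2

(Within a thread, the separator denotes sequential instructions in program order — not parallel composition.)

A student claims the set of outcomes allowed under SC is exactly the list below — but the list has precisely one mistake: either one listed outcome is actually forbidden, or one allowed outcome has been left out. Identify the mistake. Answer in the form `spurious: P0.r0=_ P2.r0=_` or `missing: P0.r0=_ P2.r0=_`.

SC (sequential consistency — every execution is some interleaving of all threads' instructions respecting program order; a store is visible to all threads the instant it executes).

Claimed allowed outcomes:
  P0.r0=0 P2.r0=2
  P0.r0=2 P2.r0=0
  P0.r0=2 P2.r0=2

missing: P0.r0=0 P2.r0=0

outcome vector order: (P0.r0,P2.r0)
SC: 4 outcomes — {(0,0), (0,2), (2,0), (2,2)}
SC∖claimed = {(0,0)}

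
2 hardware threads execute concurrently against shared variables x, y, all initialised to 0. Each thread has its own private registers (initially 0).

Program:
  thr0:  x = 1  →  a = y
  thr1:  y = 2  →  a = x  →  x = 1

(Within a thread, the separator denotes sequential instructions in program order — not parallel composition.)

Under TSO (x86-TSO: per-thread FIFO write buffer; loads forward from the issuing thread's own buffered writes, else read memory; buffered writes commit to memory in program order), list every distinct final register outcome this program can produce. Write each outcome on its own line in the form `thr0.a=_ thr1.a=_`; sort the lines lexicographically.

thr0.a=0 thr1.a=0
thr0.a=0 thr1.a=1
thr0.a=2 thr1.a=0
thr0.a=2 thr1.a=1

outcome vector order: (thr0.a,thr1.a)
|TSO outcomes| = 4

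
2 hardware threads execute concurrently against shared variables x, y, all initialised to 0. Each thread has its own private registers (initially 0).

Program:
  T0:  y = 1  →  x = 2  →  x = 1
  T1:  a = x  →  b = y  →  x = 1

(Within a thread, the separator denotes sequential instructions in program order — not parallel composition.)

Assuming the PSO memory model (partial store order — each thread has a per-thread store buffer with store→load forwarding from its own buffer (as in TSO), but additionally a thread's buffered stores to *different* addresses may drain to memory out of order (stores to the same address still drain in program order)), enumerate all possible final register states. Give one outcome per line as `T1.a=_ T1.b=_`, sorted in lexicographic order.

T1.a=0 T1.b=0
T1.a=0 T1.b=1
T1.a=1 T1.b=0
T1.a=1 T1.b=1
T1.a=2 T1.b=0
T1.a=2 T1.b=1

outcome vector order: (T1.a,T1.b)
|PSO outcomes| = 6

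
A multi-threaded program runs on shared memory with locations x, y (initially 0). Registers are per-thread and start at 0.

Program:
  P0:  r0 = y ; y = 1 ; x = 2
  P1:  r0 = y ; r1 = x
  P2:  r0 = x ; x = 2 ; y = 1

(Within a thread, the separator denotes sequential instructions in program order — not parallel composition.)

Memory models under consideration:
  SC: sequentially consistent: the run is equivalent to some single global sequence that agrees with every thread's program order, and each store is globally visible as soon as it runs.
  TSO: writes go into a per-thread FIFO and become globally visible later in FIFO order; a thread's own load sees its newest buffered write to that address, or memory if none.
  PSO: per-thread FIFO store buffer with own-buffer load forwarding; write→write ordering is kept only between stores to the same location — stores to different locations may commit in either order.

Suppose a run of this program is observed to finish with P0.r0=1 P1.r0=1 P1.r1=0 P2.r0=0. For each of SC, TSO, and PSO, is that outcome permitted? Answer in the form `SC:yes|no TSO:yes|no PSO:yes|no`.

SC:no TSO:no PSO:yes

outcome vector order: (P0.r0,P1.r0,P1.r1,P2.r0)
SC (11): <0 0 0 0> <0 0 0 2> <0 0 2 0> <0 0 2 2> <0 1 0 0> <0 1 0 2> <0 1 2 0> <0 1 2 2> <1 0 0 0> <1 0 2 0> <1 1 2 0>
TSO (11): <0 0 0 0> <0 0 0 2> <0 0 2 0> <0 0 2 2> <0 1 0 0> <0 1 0 2> <0 1 2 0> <0 1 2 2> <1 0 0 0> <1 0 2 0> <1 1 2 0>
PSO (12): <0 0 0 0> <0 0 0 2> <0 0 2 0> <0 0 2 2> <0 1 0 0> <0 1 0 2> <0 1 2 0> <0 1 2 2> <1 0 0 0> <1 0 2 0> <1 1 0 0> <1 1 2 0>
target <1 1 0 0> ∈ {PSO}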